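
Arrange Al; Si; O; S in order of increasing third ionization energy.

IE_3 is the cost of taking one more electron from the +2 cation: Al²⁺ still has 1 valence electron; Si²⁺ still has 2 valence electrons; O²⁺ still has 4 valence electrons; S²⁺ still has 4 valence electrons.
All are still removing valence electrons, so compare the +2 ions as you would atoms: IE_3 generally rises across a period (higher Z_eff) and falls down a group (larger shell), subject to the usual subshell exceptions.
Valence configurations: Al²⁺ [Ne]3s¹, Si²⁺ [Ne]3s², O²⁺ [He]2s²2p², S²⁺ [Ne]3s²3p².
Tabulated IE_3 (kJ/mol): Al 2745, Si 3232, O 5300, S 3357.
Putting it together, IE_3: Al < Si < S < O.

Al < Si < S < O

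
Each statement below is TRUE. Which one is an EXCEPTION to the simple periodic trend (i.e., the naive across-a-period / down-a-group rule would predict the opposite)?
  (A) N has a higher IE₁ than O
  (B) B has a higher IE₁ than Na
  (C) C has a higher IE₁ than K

(A)

The general trend: IE₁ increases across a period and decreases down a group.
(A) N (period 2, group 15) vs O (period 2, group 16): the stated order contradicts the simple trend.
(B) B (period 2, group 13) vs Na (period 3, group 1): the stated order agrees with the simple trend.
(C) C (period 2, group 14) vs K (period 4, group 1): the stated order agrees with the simple trend.
The exception is (A): pairing an electron in O's 2p⁴ costs repulsion energy, so O ionizes more easily than half-filled N (2p³).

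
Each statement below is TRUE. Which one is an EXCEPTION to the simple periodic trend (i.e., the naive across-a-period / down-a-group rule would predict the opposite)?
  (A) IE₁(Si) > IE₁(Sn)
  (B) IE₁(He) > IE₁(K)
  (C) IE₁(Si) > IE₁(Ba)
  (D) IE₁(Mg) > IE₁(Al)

The general trend: first ionisation energy increases across a period and decreases down a group.
(A) Si (period 3, group 14) vs Sn (period 5, group 14): the stated order agrees with the simple trend.
(B) He (period 1, group 18) vs K (period 4, group 1): the stated order agrees with the simple trend.
(C) Si (period 3, group 14) vs Ba (period 6, group 2): the stated order agrees with the simple trend.
(D) Mg (period 3, group 2) vs Al (period 3, group 13): the stated order contradicts the simple trend.
The exception is (D): Al's single 3p electron is easier to remove than one from Mg's filled 3s².

(D)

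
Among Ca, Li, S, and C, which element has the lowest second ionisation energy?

Ca

Consider each +1 ion: Ca⁺ still has 1 valence electron; Li⁺ is the bare [He] core; S⁺ still has 5 valence electrons; C⁺ still has 3 valence electrons.
Core electrons are held far more tightly than valence electrons, so Li tops the IE_2 order.
Valence configurations: Ca⁺ [Ar]4s¹, S⁺ [Ne]3s²3p³, C⁺ [He]2s²2p¹.
The numbers (kJ/mol): Ca 1145, Li 7298, S 2252, C 2353.
Putting it together, IE_2: Ca < S < C < Li.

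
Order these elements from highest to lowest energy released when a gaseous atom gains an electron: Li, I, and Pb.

I > Li > Pb

Li is in period 2, group 1; I is in period 5, group 17; Pb is in period 6, group 14.
Atoms with high Z_eff and room in the valence shell (especially the halogens) have the most exothermic electron affinities.
Neither a single period nor a single group — weigh both effects.
Li > Pb: the two effects oppose for this pair; the down-group effect wins (60 vs 35 kJ/mol).
I > Li: the two effects oppose for this pair; the across-period effect wins (295 vs 60 kJ/mol).
For reference (kJ/mol): Li 60, I 295, Pb 35.
So from highest to lowest: I > Li > Pb.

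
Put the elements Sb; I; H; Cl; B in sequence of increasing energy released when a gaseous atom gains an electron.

B < H < Sb < I < Cl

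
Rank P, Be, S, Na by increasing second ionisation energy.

IE_2 is the cost of taking one more electron from the +1 cation: P⁺ still has 4 valence electrons; Be⁺ still has 1 valence electron; S⁺ still has 5 valence electrons; Na⁺ is the bare [Ne] core.
Breaking into a closed-shell core is much more expensive than removing a leftover valence electron — Na has the largest IE_2 here.
Valence configurations: P⁺ [Ne]3s²3p², Be⁺ [He]2s¹, S⁺ [Ne]3s²3p³.
The numbers (kJ/mol): P 1907, Be 1757, S 2252, Na 4562.
Hence IE_2: Be < P < S < Na.

Be < P < S < Na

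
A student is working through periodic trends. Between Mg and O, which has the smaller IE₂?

Mg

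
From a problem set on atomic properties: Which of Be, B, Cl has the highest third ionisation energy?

Be

Consider each +2 ion: Be²⁺ is the bare [He] core; B²⁺ still has 1 valence electron; Cl²⁺ still has 5 valence electrons.
Breaking into a closed-shell core is much more expensive than removing a leftover valence electron — Be has the largest IE_3 here.
Valence configurations: B²⁺ [He]2s¹, Cl²⁺ [Ne]3s²3p³.
Tabulated IE_3 (kJ/mol): Be 14849, B 3660, Cl 3822.
Putting it together, IE_3: B < Cl < Be.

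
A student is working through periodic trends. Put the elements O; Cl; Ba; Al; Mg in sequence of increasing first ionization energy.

Ba, Al, Mg, Cl, O

O is in period 2, group 16; Mg is in period 3, group 2; Al is in period 3, group 13; Cl is in period 3, group 17; Ba is in period 6, group 2.
Removing the outermost electron gets harder across a period and easier down a group.
Neither a single period nor a single group — weigh both effects.
Al > Ba: both effects reinforce here, so Al is clearly the higher of the two.
Mg > Al: this pair runs against the simple trend — see the exception note.
Cl > Mg: Cl lies to the right of Mg in period 3, so the across-period effect alone puts Cl higher.
O > Cl: period and group pull opposite ways; the down-group shift dominates (1314 vs 1251 kJ/mol).
Note the exception: Mg has a higher first ionization energy than Al, contrary to the simple trend — Al's single 3p electron is easier to remove than one from Mg's filled 3s².
Tabulated first ionization energy (kJ/mol): O 1314, Mg 738, Al 578, Cl 1251, Ba 503.
So from lowest to highest: Ba < Al < Mg < Cl < O.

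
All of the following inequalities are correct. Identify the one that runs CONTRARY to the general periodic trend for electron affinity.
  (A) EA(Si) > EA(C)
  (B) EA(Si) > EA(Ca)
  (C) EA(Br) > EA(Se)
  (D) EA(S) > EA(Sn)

The general trend: electron affinity increases across a period and decreases down a group.
(A) Si (period 3, group 14) vs C (period 2, group 14): the stated order contradicts the simple trend.
(B) Si (period 3, group 14) vs Ca (period 4, group 2): the stated order agrees with the simple trend.
(C) Br (period 4, group 17) vs Se (period 4, group 16): the stated order agrees with the simple trend.
(D) S (period 3, group 16) vs Sn (period 5, group 14): the stated order agrees with the simple trend.
The exception is (A): Si's larger, more diffuse 3p orbitals accept an added electron slightly more readily than C's compact 2p.

(A)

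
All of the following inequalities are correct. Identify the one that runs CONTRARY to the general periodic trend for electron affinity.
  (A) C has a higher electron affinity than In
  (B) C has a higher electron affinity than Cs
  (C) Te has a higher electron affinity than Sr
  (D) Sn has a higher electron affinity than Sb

(D)

The general trend: electron affinity increases across a period and decreases down a group.
(A) C (period 2, group 14) vs In (period 5, group 13): the stated order agrees with the simple trend.
(B) C (period 2, group 14) vs Cs (period 6, group 1): the stated order agrees with the simple trend.
(C) Te (period 5, group 16) vs Sr (period 5, group 2): the stated order agrees with the simple trend.
(D) Sn (period 5, group 14) vs Sb (period 5, group 15): the stated order contradicts the simple trend.
The exception is (D): adding an electron to Sb's half-filled 5p³ is unfavourable, so Sn has the more exothermic EA.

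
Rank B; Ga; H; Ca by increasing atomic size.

H is in period 1, group 1; B is in period 2, group 13; Ca is in period 4, group 2; Ga is in period 4, group 13.
Across a period the added protons contract the valence shell; down a group each new principal shell makes the atom larger.
Here both period and group differ, so the two effects have to be weighed against each other.
B > H: period and group pull opposite ways; the down-group shift dominates (85 vs 32 pm).
Ga > B: Ga sits below B in group 13, so the down-group effect alone puts Ga larger.
Ca > Ga: Ca lies to the left of Ga in period 4, so the across-period effect alone puts Ca larger.
For reference (pm): H 32, B 85, Ca 171, Ga 124.
So from smallest to largest: H < B < Ga < Ca.

H, B, Ga, Ca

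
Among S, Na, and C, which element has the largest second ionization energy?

The second ionization energy removes an electron from the +1 ion. For each element: S⁺ still has 5 valence electrons; Na⁺ is the bare [Ne] core; C⁺ still has 3 valence electrons.
Breaking into a closed-shell core is much more expensive than removing a leftover valence electron — Na has the largest IE_2 here.
Valence configurations: S⁺ [Ne]3s²3p³, C⁺ [He]2s²2p¹.
Approximate IE_2 values (kJ/mol): S 2252, Na 4562, C 2353.
Hence IE_2: S < C < Na.

Na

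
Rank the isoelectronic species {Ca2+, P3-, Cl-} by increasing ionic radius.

All of these have 18 electrons, so size is governed by nuclear charge alone: the more protons, the stronger the pull on the same electron cloud, and the smaller the ion.
Nuclear charges: Ca2+ (Z=20), Cl- (Z=17), P3- (Z=15).
Smallest to largest: Ca2+ < Cl- < P3-.

Ca2+, Cl-, P3-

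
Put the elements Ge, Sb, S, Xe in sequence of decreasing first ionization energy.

Xe > S > Sb > Ge

S is in period 3, group 16; Ge is in period 4, group 14; Sb is in period 5, group 15; Xe is in period 5, group 18.
IE₁ increases left→right with effective nuclear charge and decreases top→bottom as the valence shell moves farther out.
Here both period and group differ, so the two effects have to be weighed against each other.
Sb > Ge: the two effects oppose for this pair; the across-period effect wins (831 vs 762 kJ/mol).
S > Sb: relative to Sb, both the across-period and down-group shifts push S's first ionization energy up.
Xe > S: the two effects oppose for this pair; the across-period effect wins (1170 vs 1000 kJ/mol).
Approximate values (kJ/mol): S 1000, Ge 762, Sb 831, Xe 1170.
So from highest to lowest: Xe > S > Sb > Ge.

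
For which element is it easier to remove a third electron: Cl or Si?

Si

IE_3 is the cost of taking one more electron from the +2 cation: Cl²⁺ still has 5 valence electrons; Si²⁺ still has 2 valence electrons.
All are still removing valence electrons, so compare the +2 ions as you would atoms: IE_3 generally rises across a period (higher Z_eff) and falls down a group (larger shell), subject to the usual subshell exceptions.
Valence configurations: Cl²⁺ [Ne]3s²3p³, Si²⁺ [Ne]3s².
The numbers (kJ/mol): Cl 3822, Si 3232.
So the third ionization energies run Si < Cl.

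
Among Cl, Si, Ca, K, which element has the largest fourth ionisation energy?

IE_4 is the cost of taking one more electron from the +3 cation: Cl³⁺ still has 4 valence electrons; Si³⁺ still has 1 valence electron; Ca³⁺ is already 1 electron into the core; K³⁺ is already 2 electrons into the core.
Breaking into a closed-shell core is much more expensive than removing a leftover valence electron — K and Ca have the largest IE_4 here.
Valence configurations: Cl³⁺ [Ne]3s²3p², Si³⁺ [Ne]3s¹.
Approximate IE_4 values (kJ/mol): Cl 5159, Si 4356, Ca 6491, K 5877.
So the fourth ionization energies run Si < Cl < K < Ca.

Ca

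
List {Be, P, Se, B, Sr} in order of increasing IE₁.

Sr < B < Be < Se < P

First ionization energy rises across a period (greater Z_eff holds electrons more tightly) and falls down a group (valence electrons are farther from the nucleus).
These span different periods and groups, so the two trends combine.
B > Sr: relative to Sr, both the across-period and down-group shifts push B's first ionization energy up.
Be > B: this pair runs against the simple trend — see the exception note.
Se > Be: the two effects oppose for this pair; the across-period effect wins (941 vs 900 kJ/mol).
P > Se: period and group pull opposite ways; the down-group shift dominates (1012 vs 941 kJ/mol).
Note the exception: Be has a higher first ionization energy than B, contrary to the simple trend — removing B's lone 2p electron is easier than breaking Be's filled 2s².
Approximate values (kJ/mol): Be 900, B 801, P 1012, Se 941, Sr 550.
So from lowest to highest: Sr < B < Be < Se < P.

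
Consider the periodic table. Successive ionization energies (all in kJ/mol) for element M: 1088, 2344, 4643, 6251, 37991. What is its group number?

Look for the largest jump between consecutive ionization energies: IE5/IE4 ≈ 6.1, far larger than any earlier ratio.
That jump marks the point where a core electron is being removed. So the atom has 4 valence electrons.
A main-group element with 4 valence electrons is in group 14.

Group 14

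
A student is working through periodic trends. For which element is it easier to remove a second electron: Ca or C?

Ca

After 1 electron has been removed, what remains? Ca⁺ still has 1 valence electron; C⁺ still has 3 valence electrons.
All are still removing valence electrons, so compare the +1 ions as you would atoms: IE_2 generally rises across a period (higher Z_eff) and falls down a group (larger shell), subject to the usual subshell exceptions.
Valence configurations: Ca⁺ [Ar]4s¹, C⁺ [He]2s²2p¹.
Approximate IE_2 values (kJ/mol): Ca 1145, C 2353.
Putting it together, IE_2: Ca < C.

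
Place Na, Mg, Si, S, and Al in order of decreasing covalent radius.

Na > Mg > Al > Si > S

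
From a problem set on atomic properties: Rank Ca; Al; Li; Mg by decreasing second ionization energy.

Li > Al > Mg > Ca

The second ionization energy removes an electron from the +1 ion. For each element: Ca⁺ still has 1 valence electron; Al⁺ still has 2 valence electrons; Li⁺ is the bare [He] core; Mg⁺ still has 1 valence electron.
Breaking into a closed-shell core is much more expensive than removing a leftover valence electron — Li has the largest IE_2 here.
Valence configurations: Ca⁺ [Ar]4s¹, Al⁺ [Ne]3s², Mg⁺ [Ne]3s¹.
The numbers (kJ/mol): Ca 1145, Al 1817, Li 7298, Mg 1451.
So the second ionization energies run Ca < Mg < Al < Li.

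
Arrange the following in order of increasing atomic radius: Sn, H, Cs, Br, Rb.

H < Br < Sn < Rb < Cs

Across a period the added protons contract the valence shell; down a group each new principal shell makes the atom larger.
These span different periods and groups, so the two trends combine.
Br > H: period and group pull opposite ways; the down-group shift dominates (114 vs 32 pm).
Sn > Br: both effects reinforce here, so Sn is clearly the larger of the two.
Rb > Sn: Rb lies to the left of Sn in period 5, so the across-period effect alone puts Rb larger.
Cs > Rb: Cs sits below Rb in group 1, so the down-group effect alone puts Cs larger.
For reference (pm): H 32, Br 114, Rb 210, Sn 140, Cs 232.
So from smallest to largest: H < Br < Sn < Rb < Cs.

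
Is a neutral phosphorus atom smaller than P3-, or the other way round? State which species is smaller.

P

Forming P3- adds 3 electrons to P. More electron–electron repulsion in the same shell, with unchanged nuclear charge, lets the cloud expand.
An anion is larger than its parent atom: P3- > P.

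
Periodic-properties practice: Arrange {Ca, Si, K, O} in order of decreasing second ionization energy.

O > K > Si > Ca

The second ionization energy removes an electron from the +1 ion. For each element: Ca⁺ still has 1 valence electron; Si⁺ still has 3 valence electrons; K⁺ is the bare [Ar] core; O⁺ still has 5 valence electrons.
Usually core removal costs more than valence removal, but here the competition is close: a tightly held n=2 valence electron can cost more to remove than an n=3 core electron, so the actual values have to decide it.
Valence configurations: Ca⁺ [Ar]4s¹, Si⁺ [Ne]3s²3p¹, O⁺ [He]2s²2p³.
Tabulated IE_2 (kJ/mol): Ca 1145, Si 1577, K 3052, O 3388.
Hence IE_2: Ca < Si < K < O.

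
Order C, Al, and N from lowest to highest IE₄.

C, N, Al

After 3 electrons have been removed, what remains? C³⁺ still has 1 valence electron; Al³⁺ is the bare [Ne] core; N³⁺ still has 2 valence electrons.
Breaking into a closed-shell core is much more expensive than removing a leftover valence electron — Al has the largest IE_4 here.
Valence configurations: C³⁺ [He]2s¹, N³⁺ [He]2s².
The numbers (kJ/mol): C 6223, Al 11577, N 7475.
Hence IE_4: C < N < Al.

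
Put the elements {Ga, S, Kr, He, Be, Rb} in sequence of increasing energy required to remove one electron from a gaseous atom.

Rb < Ga < Be < S < Kr < He

He is in period 1, group 18; Be is in period 2, group 2; S is in period 3, group 16; Ga is in period 4, group 13; Kr is in period 4, group 18; Rb is in period 5, group 1.
Removing the outermost electron gets harder across a period and easier down a group.
Here both period and group differ, so the two effects have to be weighed against each other.
Ga > Rb: relative to Rb, both the across-period and down-group shifts push Ga's first ionization energy up.
Be > Ga: period and group pull opposite ways; the down-group shift dominates (900 vs 579 kJ/mol).
S > Be: period and group pull opposite ways; the across-period shift dominates (1000 vs 900 kJ/mol).
Kr > S: period and group pull opposite ways; the across-period shift dominates (1351 vs 1000 kJ/mol).
He > Kr: He sits above Kr in group 18, so the down-group effect alone puts He higher.
For reference (kJ/mol): He 2372, Be 900, S 1000, Ga 579, Kr 1351, Rb 403.
So from lowest to highest: Rb < Ga < Be < S < Kr < He.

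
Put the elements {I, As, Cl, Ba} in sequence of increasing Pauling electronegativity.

Ba < As < I < Cl

Cl is in period 3, group 17; As is in period 4, group 15; I is in period 5, group 17; Ba is in period 6, group 2.
EN rises left→right (higher Z_eff, smaller atoms) and falls top→bottom (larger, more shielded atoms).
These span different periods and groups, so the two trends combine.
As > Ba: relative to Ba, both the across-period and down-group shifts push As's electronegativity up.
I > As: period and group pull opposite ways; the across-period shift dominates (2.66 vs 2.18).
Cl > I: Cl sits above I in group 17, so the down-group effect alone puts Cl higher.
For reference (Pauling): Cl 3.16, As 2.18, I 2.66, Ba 0.89.
So from lowest to highest: Ba < As < I < Cl.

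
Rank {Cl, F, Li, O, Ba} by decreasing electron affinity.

Li is in period 2, group 1; O is in period 2, group 16; F is in period 2, group 17; Cl is in period 3, group 17; Ba is in period 6, group 2.
Adding an electron releases more energy for atoms nearer the top right (short of the noble gases).
These span different periods and groups, so the two trends combine.
Li > Ba: the two effects oppose for this pair; the down-group effect wins (60 vs 14 kJ/mol).
O > Li: O lies to the right of Li in period 2, so the across-period effect alone puts O higher.
F > O: F lies to the right of O in period 2, so the across-period effect alone puts F higher.
Cl > F: this pair runs against the simple trend — see the exception note.
Note the exception: Cl has a higher electron affinity than F, contrary to the simple trend — F's small 2p subshell makes the incoming electron feel strong e⁻–e⁻ repulsion, so Cl actually releases more energy on gaining an electron.
Approximate values (kJ/mol): Li 60, O 141, F 328, Cl 349, Ba 14.
So from highest to lowest: Cl > F > O > Li > Ba.

Cl > F > O > Li > Ba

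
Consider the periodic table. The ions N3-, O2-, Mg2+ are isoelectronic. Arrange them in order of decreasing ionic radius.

N3-, O2-, Mg2+

All of these have 10 electrons, so size is governed by nuclear charge alone: the more protons, the stronger the pull on the same electron cloud, and the smaller the ion.
Nuclear charges: Mg2+ (Z=12), O2- (Z=8), N3- (Z=7).
Largest to smallest: N3- > O2- > Mg2+.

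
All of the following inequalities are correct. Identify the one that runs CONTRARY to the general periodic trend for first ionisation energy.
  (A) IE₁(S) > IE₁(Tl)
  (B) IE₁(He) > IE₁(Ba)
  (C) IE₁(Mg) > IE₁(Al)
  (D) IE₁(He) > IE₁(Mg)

The general trend: first ionisation energy increases across a period and decreases down a group.
(A) S (period 3, group 16) vs Tl (period 6, group 13): the stated order agrees with the simple trend.
(B) He (period 1, group 18) vs Ba (period 6, group 2): the stated order agrees with the simple trend.
(C) Mg (period 3, group 2) vs Al (period 3, group 13): the stated order contradicts the simple trend.
(D) He (period 1, group 18) vs Mg (period 3, group 2): the stated order agrees with the simple trend.
The exception is (C): Al's single 3p electron is easier to remove than one from Mg's filled 3s².

(C)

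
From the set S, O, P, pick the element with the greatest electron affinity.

S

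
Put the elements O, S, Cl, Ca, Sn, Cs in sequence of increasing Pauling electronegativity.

Atoms toward the upper right of the periodic table pull bonding electrons most strongly.
Here both period and group differ, so the two effects have to be weighed against each other.
Ca > Cs: both effects reinforce here, so Ca is clearly the higher of the two.
Sn > Ca: period and group pull opposite ways; the across-period shift dominates (1.96 vs 1.00).
S > Sn: relative to Sn, both the across-period and down-group shifts push S's electronegativity up.
Cl > S: Cl lies to the right of S in period 3, so the across-period effect alone puts Cl higher.
O > Cl: the two effects oppose for this pair; the down-group effect wins (3.44 vs 3.16).
Tabulated electronegativity (Pauling): O 3.44, S 2.58, Cl 3.16, Ca 1.00, Sn 1.96, Cs 0.79.
So from lowest to highest: Cs < Ca < Sn < S < Cl < O.

Cs < Ca < Sn < S < Cl < O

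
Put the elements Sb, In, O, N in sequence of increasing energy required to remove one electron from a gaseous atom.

In < Sb < O < N

N is in period 2, group 15; O is in period 2, group 16; In is in period 5, group 13; Sb is in period 5, group 15.
First ionization energy rises across a period (greater Z_eff holds electrons more tightly) and falls down a group (valence electrons are farther from the nucleus).
These span different periods and groups, so the two trends combine.
Sb > In: Sb lies to the right of In in period 5, so the across-period effect alone puts Sb higher.
O > Sb: relative to Sb, both the across-period and down-group shifts push O's first ionization energy up.
N > O: this pair runs against the simple trend — see the exception note.
Note the exception: N has a higher first ionization energy than O, contrary to the simple trend — pairing an electron in O's 2p⁴ costs repulsion energy, so O ionizes more easily than half-filled N (2p³).
Approximate values (kJ/mol): N 1402, O 1314, In 558, Sb 831.
So from lowest to highest: In < Sb < O < N.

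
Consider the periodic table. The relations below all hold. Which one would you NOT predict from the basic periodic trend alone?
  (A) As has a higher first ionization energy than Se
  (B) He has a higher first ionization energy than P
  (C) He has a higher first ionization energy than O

(A)

The general trend: first ionization energy increases across a period and decreases down a group.
(A) As (period 4, group 15) vs Se (period 4, group 16): the stated order contradicts the simple trend.
(B) He (period 1, group 18) vs P (period 3, group 15): the stated order agrees with the simple trend.
(C) He (period 1, group 18) vs O (period 2, group 16): the stated order agrees with the simple trend.
The exception is (A): Se (4p⁴) ionizes more easily than half-filled As (4p³).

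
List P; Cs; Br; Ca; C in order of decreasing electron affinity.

Br, C, P, Cs, Ca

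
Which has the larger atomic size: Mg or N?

Mg

Radius decreases left→right (rising Z_eff, same n) and increases top→bottom (higher n).
Here both period and group differ, so the two effects have to be weighed against each other.
Mg > N: both effects reinforce here, so Mg is clearly the larger of the two.
Tabulated atomic radius (pm): N 71, Mg 139.
So Mg has the larger atomic size (Mg > N).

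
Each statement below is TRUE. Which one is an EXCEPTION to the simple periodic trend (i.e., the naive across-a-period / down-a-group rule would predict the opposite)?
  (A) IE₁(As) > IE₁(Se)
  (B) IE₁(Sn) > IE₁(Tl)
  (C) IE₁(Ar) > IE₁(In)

(A)

The general trend: first ionization energy increases across a period and decreases down a group.
(A) As (period 4, group 15) vs Se (period 4, group 16): the stated order contradicts the simple trend.
(B) Sn (period 5, group 14) vs Tl (period 6, group 13): the stated order agrees with the simple trend.
(C) Ar (period 3, group 18) vs In (period 5, group 13): the stated order agrees with the simple trend.
The exception is (A): Se (4p⁴) ionizes more easily than half-filled As (4p³).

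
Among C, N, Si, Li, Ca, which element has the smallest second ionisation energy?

The second ionization energy removes an electron from the +1 ion. For each element: C⁺ still has 3 valence electrons; N⁺ still has 4 valence electrons; Si⁺ still has 3 valence electrons; Li⁺ is the bare [He] core; Ca⁺ still has 1 valence electron.
Breaking into a closed-shell core is much more expensive than removing a leftover valence electron — Li has the largest IE_2 here.
Valence configurations: C⁺ [He]2s²2p¹, N⁺ [He]2s²2p², Si⁺ [Ne]3s²3p¹, Ca⁺ [Ar]4s¹.
Tabulated IE_2 (kJ/mol): C 2353, N 2856, Si 1577, Li 7298, Ca 1145.
Overall IE_2 order: Ca < Si < C < N < Li.

Ca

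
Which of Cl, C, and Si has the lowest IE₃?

Si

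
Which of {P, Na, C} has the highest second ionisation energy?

Consider each +1 ion: P⁺ still has 4 valence electrons; Na⁺ is the bare [Ne] core; C⁺ still has 3 valence electrons.
Core electrons are held far more tightly than valence electrons, so Na tops the IE_2 order.
Valence configurations: P⁺ [Ne]3s²3p², C⁺ [He]2s²2p¹.
Approximate IE_2 values (kJ/mol): P 1907, Na 4562, C 2353.
Overall IE_2 order: P < C < Na.

Na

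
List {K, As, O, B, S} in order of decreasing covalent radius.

B is in period 2, group 13; O is in period 2, group 16; S is in period 3, group 16; K is in period 4, group 1; As is in period 4, group 15.
Atomic radius shrinks across a period as nuclear charge pulls the same shell inward, and grows down a group as new shells are added.
Here both period and group differ, so the two effects have to be weighed against each other.
B > O: both are in period 2; the period trend gives B the larger value.
S > B: the two effects oppose for this pair; the down-group effect wins (103 vs 85 pm).
As > S: relative to S, both the across-period and down-group shifts push As's atomic radius up.
K > As: K lies to the left of As in period 4, so the across-period effect alone puts K larger.
Approximate values (pm): B 85, O 63, S 103, K 196, As 121.
So from largest to smallest: K > As > S > B > O.

K > As > S > B > O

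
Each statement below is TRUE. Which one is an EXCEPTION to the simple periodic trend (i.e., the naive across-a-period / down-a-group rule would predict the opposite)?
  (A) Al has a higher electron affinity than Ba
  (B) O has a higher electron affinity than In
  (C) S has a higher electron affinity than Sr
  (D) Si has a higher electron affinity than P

(D)

The general trend: electron affinity increases across a period and decreases down a group.
(A) Al (period 3, group 13) vs Ba (period 6, group 2): the stated order agrees with the simple trend.
(B) O (period 2, group 16) vs In (period 5, group 13): the stated order agrees with the simple trend.
(C) S (period 3, group 16) vs Sr (period 5, group 2): the stated order agrees with the simple trend.
(D) Si (period 3, group 14) vs P (period 3, group 15): the stated order contradicts the simple trend.
The exception is (D): adding an electron to P's half-filled 3p³ is unfavourable, so Si (3p²) has the more exothermic EA.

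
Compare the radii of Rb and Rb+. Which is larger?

Forming Rb+ removes 1 electron from Rb. Fewer electrons for the same nuclear charge means less shielding and a higher Z_eff on the remaining electrons, and for main-group metals the entire outer shell is lost.
A cation is smaller than its parent atom: Rb+ < Rb.

Rb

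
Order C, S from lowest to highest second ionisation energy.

S, C

The second ionization energy removes an electron from the +1 ion. For each element: C⁺ still has 3 valence electrons; S⁺ still has 5 valence electrons.
All are still removing valence electrons, so compare the +1 ions as you would atoms: IE_2 generally rises across a period (higher Z_eff) and falls down a group (larger shell), subject to the usual subshell exceptions.
Valence configurations: C⁺ [He]2s²2p¹, S⁺ [Ne]3s²3p³.
Approximate IE_2 values (kJ/mol): C 2353, S 2252.
Hence IE_2: S < C.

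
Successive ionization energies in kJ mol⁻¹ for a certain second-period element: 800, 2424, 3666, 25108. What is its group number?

Group 13

Look for the largest jump between consecutive ionization energies: IE4/IE3 ≈ 6.8, far larger than any earlier ratio.
That jump marks the point where a core electron is being removed. So the atom has 3 valence electrons.
A main-group element with 3 valence electrons is in group 13.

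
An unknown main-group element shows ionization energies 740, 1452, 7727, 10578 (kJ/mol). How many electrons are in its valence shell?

Look for the largest jump between consecutive ionization energies: IE3/IE2 ≈ 5.3, far larger than any earlier ratio.
That jump marks the point where a core electron is being removed. So the atom has 2 valence electrons.

2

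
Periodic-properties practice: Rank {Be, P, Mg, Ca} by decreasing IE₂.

P > Be > Mg > Ca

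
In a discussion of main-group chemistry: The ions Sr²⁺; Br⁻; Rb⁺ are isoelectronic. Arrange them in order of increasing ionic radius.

All of these have 36 electrons, so size is governed by nuclear charge alone: the more protons, the stronger the pull on the same electron cloud, and the smaller the ion.
Nuclear charges: Sr²⁺ (Z=38), Rb⁺ (Z=37), Br⁻ (Z=35).
Smallest to largest: Sr²⁺ < Rb⁺ < Br⁻.

Sr²⁺ < Rb⁺ < Br⁻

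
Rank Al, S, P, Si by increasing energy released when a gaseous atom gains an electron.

Al < P < Si < S

Electron affinity generally becomes more exothermic across a period toward the halogens and less exothermic down a group.
All lie in period 3; the across-period trend (electron affinity increases left to right) applies, with the exception below.
Note the exception: Si has a higher electron affinity than P, contrary to the simple trend — adding an electron to P's half-filled 3p³ is unfavourable, so Si (3p²) has the more exothermic EA.
Tabulated electron affinity (kJ/mol): Al 42, Si 134, P 72, S 200.
So from lowest to highest: Al < P < Si < S.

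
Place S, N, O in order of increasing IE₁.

Across a period the outer electron is held more tightly (higher IE₁); down a group it sits in a higher shell, more shielded, and comes off more easily.
These span different periods and groups, so the two trends combine.
O > S: they share group 16; the group trend gives O the larger value.
N > O: this pair runs against the simple trend — see the exception note.
Note the exception: N has a higher first ionization energy than O, contrary to the simple trend — pairing an electron in O's 2p⁴ costs repulsion energy, so O ionizes more easily than half-filled N (2p³).
Approximate values (kJ/mol): N 1402, O 1314, S 1000.
So from lowest to highest: S < O < N.

S < O < N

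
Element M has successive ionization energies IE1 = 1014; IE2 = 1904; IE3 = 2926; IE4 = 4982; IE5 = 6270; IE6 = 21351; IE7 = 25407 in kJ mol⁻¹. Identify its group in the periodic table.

Group 15

Look for the largest jump between consecutive ionization energies: IE6/IE5 ≈ 3.4, far larger than any earlier ratio.
That jump marks the point where a core electron is being removed. So the atom has 5 valence electrons.
A main-group element with 5 valence electrons is in group 15.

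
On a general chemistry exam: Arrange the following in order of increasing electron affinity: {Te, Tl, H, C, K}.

Tl < K < H < C < Te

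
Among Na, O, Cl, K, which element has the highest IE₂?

Na

The second ionization energy removes an electron from the +1 ion. For each element: Na⁺ is the bare [Ne] core; O⁺ still has 5 valence electrons; Cl⁺ still has 6 valence electrons; K⁺ is the bare [Ar] core.
Usually core removal costs more than valence removal, but here the competition is close: a tightly held n=2 valence electron can cost more to remove than an n=3 core electron, so the actual values have to decide it.
Valence configurations: O⁺ [He]2s²2p³, Cl⁺ [Ne]3s²3p⁴.
Tabulated IE_2 (kJ/mol): Na 4562, O 3388, Cl 2298, K 3052.
So the second ionization energies run Cl < K < O < Na.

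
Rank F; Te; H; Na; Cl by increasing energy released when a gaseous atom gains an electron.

Na, H, Te, F, Cl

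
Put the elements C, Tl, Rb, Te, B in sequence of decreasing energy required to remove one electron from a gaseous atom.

C, Te, B, Tl, Rb

B is in period 2, group 13; C is in period 2, group 14; Rb is in period 5, group 1; Te is in period 5, group 16; Tl is in period 6, group 13.
IE₁ increases left→right with effective nuclear charge and decreases top→bottom as the valence shell moves farther out.
Here both period and group differ, so the two effects have to be weighed against each other.
Tl > Rb: the two effects oppose for this pair; the across-period effect wins (589 vs 403 kJ/mol).
B > Tl: they share group 13; the group trend gives B the larger value.
Te > B: the two effects oppose for this pair; the across-period effect wins (869 vs 801 kJ/mol).
C > Te: the two effects oppose for this pair; the down-group effect wins (1086 vs 869 kJ/mol).
Tabulated first ionization energy (kJ/mol): B 801, C 1086, Rb 403, Te 869, Tl 589.
So from highest to lowest: C > Te > B > Tl > Rb.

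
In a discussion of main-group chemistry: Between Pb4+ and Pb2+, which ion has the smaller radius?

Both ions have Z = 82 protons, but Pb4+ has lost more electrons, so its remaining electrons feel a larger effective nuclear charge per electron and are pulled in more tightly.
Higher positive charge → smaller ion, so Pb2+ > Pb4+.

Pb4+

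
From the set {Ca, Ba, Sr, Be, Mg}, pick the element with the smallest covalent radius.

Be

Be is in period 2, group 2; Mg is in period 3, group 2; Ca is in period 4, group 2; Sr is in period 5, group 2; Ba is in period 6, group 2.
Moving right in a period, electrons are added to the same shell under a stronger nuclear pull, so atoms get smaller; moving down, a new shell is opened and atoms get larger.
All are in group 2, so atomic radius increases down the group.
The smallest covalent radius among these belongs to Be.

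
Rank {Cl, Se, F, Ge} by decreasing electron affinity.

Cl, F, Se, Ge

Adding an electron releases more energy for atoms nearer the top right (short of the noble gases).
Neither a single period nor a single group — weigh both effects.
Se > Ge: Se lies to the right of Ge in period 4, so the across-period effect alone puts Se higher.
F > Se: both effects reinforce here, so F is clearly the higher of the two.
Cl > F: this pair runs against the simple trend — see the exception note.
Note the exception: Cl has a higher electron affinity than F, contrary to the simple trend — F's small 2p subshell makes the incoming electron feel strong e⁻–e⁻ repulsion, so Cl actually releases more energy on gaining an electron.
Tabulated electron affinity (kJ/mol): F 328, Cl 349, Ge 119, Se 195.
So from highest to lowest: Cl > F > Se > Ge.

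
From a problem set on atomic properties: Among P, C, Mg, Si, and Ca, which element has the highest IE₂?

IE_2 is the cost of taking one more electron from the +1 cation: P⁺ still has 4 valence electrons; C⁺ still has 3 valence electrons; Mg⁺ still has 1 valence electron; Si⁺ still has 3 valence electrons; Ca⁺ still has 1 valence electron.
All are still removing valence electrons, so compare the +1 ions as you would atoms: IE_2 generally rises across a period (higher Z_eff) and falls down a group (larger shell), subject to the usual subshell exceptions.
Valence configurations: P⁺ [Ne]3s²3p², C⁺ [He]2s²2p¹, Mg⁺ [Ne]3s¹, Si⁺ [Ne]3s²3p¹, Ca⁺ [Ar]4s¹.
Approximate IE_2 values (kJ/mol): P 1907, C 2353, Mg 1451, Si 1577, Ca 1145.
Hence IE_2: Ca < Mg < Si < P < C.

C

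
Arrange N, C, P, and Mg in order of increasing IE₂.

Mg < P < C < N

IE_2 is the cost of taking one more electron from the +1 cation: N⁺ still has 4 valence electrons; C⁺ still has 3 valence electrons; P⁺ still has 4 valence electrons; Mg⁺ still has 1 valence electron.
All are still removing valence electrons, so compare the +1 ions as you would atoms: IE_2 generally rises across a period (higher Z_eff) and falls down a group (larger shell), subject to the usual subshell exceptions.
Valence configurations: N⁺ [He]2s²2p², C⁺ [He]2s²2p¹, P⁺ [Ne]3s²3p², Mg⁺ [Ne]3s¹.
Tabulated IE_2 (kJ/mol): N 2856, C 2353, P 1907, Mg 1451.
Overall IE_2 order: Mg < P < C < N.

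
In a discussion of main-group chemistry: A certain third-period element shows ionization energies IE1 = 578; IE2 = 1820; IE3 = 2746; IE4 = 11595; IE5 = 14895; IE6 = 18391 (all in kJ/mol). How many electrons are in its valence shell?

3

Look for the largest jump between consecutive ionization energies: IE4/IE3 ≈ 4.2, far larger than any earlier ratio.
That jump marks the point where a core electron is being removed. So the atom has 3 valence electrons.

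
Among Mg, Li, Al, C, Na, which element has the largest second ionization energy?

The second ionization energy removes an electron from the +1 ion. For each element: Mg⁺ still has 1 valence electron; Li⁺ is the bare [He] core; Al⁺ still has 2 valence electrons; C⁺ still has 3 valence electrons; Na⁺ is the bare [Ne] core.
Pulling an electron out of a noble-gas core costs far more than removing a remaining valence electron, so Na and Li sit at the high end of IE_2.
Valence configurations: Mg⁺ [Ne]3s¹, Al⁺ [Ne]3s², C⁺ [He]2s²2p¹.
The numbers (kJ/mol): Mg 1451, Li 7298, Al 1817, C 2353, Na 4562.
Putting it together, IE_2: Mg < Al < C < Na < Li.

Li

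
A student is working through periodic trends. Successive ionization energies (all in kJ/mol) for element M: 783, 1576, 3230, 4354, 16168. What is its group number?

Group 14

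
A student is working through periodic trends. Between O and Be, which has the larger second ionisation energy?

IE_2 is the cost of taking one more electron from the +1 cation: O⁺ still has 5 valence electrons; Be⁺ still has 1 valence electron.
All are still removing valence electrons, so compare the +1 ions as you would atoms: IE_2 generally rises across a period (higher Z_eff) and falls down a group (larger shell), subject to the usual subshell exceptions.
Valence configurations: O⁺ [He]2s²2p³, Be⁺ [He]2s¹.
The numbers (kJ/mol): O 3388, Be 1757.
Hence IE_2: Be < O.

O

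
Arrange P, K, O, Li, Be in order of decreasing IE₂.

Li, O, K, P, Be

The second ionization energy removes an electron from the +1 ion. For each element: P⁺ still has 4 valence electrons; K⁺ is the bare [Ar] core; O⁺ still has 5 valence electrons; Li⁺ is the bare [He] core; Be⁺ still has 1 valence electron.
Usually core removal costs more than valence removal, but here the competition is close: a tightly held n=2 valence electron can cost more to remove than an n=3 core electron, so the actual values have to decide it.
Valence configurations: P⁺ [Ne]3s²3p², O⁺ [He]2s²2p³, Be⁺ [He]2s¹.
Approximate IE_2 values (kJ/mol): P 1907, K 3052, O 3388, Li 7298, Be 1757.
So the second ionization energies run Be < P < K < O < Li.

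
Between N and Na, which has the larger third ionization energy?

Na

IE_3 is the cost of taking one more electron from the +2 cation: N²⁺ still has 3 valence electrons; Na²⁺ is already 1 electron into the core.
Breaking into a closed-shell core is much more expensive than removing a leftover valence electron — Na has the largest IE_3 here.
The numbers (kJ/mol): N 4578, Na 6910.
Overall IE_3 order: N < Na.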